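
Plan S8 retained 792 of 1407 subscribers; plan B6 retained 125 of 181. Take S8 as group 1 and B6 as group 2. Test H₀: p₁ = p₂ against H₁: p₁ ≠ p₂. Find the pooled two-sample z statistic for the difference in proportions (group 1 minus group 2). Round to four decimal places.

p̂₁ = 792/1407 ≈ 0.5628998, p̂₂ = 125/181 ≈ 0.6906077.
Pooled p̂ = (792+125)/(1407+181) = 917/1588 = 0.5774559.
SE = √(p̂(1−p̂)(1/n₁+1/n₂)) = √(0.5774559·0.4225441·0.00623559) = √(0.00152149) = 0.0390063.
z = (0.5628998 − 0.6906077)/0.0390063 = -0.1277079/0.0390063 = -3.2740.
Two-sided p-value ≈ 2·Φ(−3.274) = 0.0011.

z = -3.2740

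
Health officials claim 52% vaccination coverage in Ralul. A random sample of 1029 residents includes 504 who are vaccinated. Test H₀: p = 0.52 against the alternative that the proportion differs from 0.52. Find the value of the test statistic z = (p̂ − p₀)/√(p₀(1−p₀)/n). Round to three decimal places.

p̂ = 504/1029 ≈ 0.489796.
Under H₀, SE = √(0.52·0.48/1029) = √(0.000242566) = 0.015575.
z = (0.489796 − 0.52)/0.015575 = -0.030204/0.015575 = -1.939.

z = -1.939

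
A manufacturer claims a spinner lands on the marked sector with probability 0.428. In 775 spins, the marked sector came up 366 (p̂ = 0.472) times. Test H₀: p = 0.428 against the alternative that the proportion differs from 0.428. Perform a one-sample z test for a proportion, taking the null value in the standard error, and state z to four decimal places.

z = 2.4901

p̂ = 366/775 ≈ 0.4722581.
Under H₀, SE = √(0.428·0.572/775) = √(0.000315892) = 0.0177733.
z = (0.4722581 − 0.428)/0.0177733 = 0.0442581/0.0177733 = 2.4901.
Two-sided p-value ≈ 2·Φ(−2.490) = 0.0128.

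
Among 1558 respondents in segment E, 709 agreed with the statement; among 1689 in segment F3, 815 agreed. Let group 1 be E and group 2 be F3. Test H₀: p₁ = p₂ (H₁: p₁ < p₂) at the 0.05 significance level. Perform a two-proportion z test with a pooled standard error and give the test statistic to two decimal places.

z = -1.57

p̂₁ = 709/1558 = 0.4551, p̂₂ = 815/1689 = 0.4825.
Pooled p̂ = (709+815)/(1558+1689) = 1524/3247 = 0.4694.
SE = √(0.249061 × 0.00123391) = 0.0175.
z = (0.4551 − 0.4825)/0.0175 = -0.0274/0.0175 = -1.57.
p-value = P(Z < -1.567) ≈ 0.0586; since p > α = 0.05, fail to reject H₀.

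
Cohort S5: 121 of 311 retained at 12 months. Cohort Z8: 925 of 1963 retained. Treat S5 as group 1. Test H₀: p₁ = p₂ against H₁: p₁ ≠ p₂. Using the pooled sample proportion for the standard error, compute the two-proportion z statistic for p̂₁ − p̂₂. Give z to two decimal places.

z = -2.70

p̂₁ = 121/311 ≈ 0.3891, p̂₂ = 925/1963 ≈ 0.4712.
Pooled p̂ = (121+925)/(311+1963) = 1046/2274 = 0.4600.
SE = √(p̂(1−p̂)(1/n₁+1/n₂)) = √(0.4600·0.5400·0.00372486) = √(0.00092525) = 0.0304.
z = (0.3891 − 0.4712)/0.0304 = -0.0821/0.0304 = -2.70.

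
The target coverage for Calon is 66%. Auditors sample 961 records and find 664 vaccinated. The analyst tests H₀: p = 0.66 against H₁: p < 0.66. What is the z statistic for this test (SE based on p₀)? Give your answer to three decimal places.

z = 2.025

p̂ = 664/961 = 0.690947.
Under H₀, SE = √(0.66·0.34/961) = √(0.000233507) = 0.015281.
z = (0.690947 − 0.66)/0.015281 = 0.030947/0.015281 = 2.025.
p-value = P(Z < 2.025) ≈ 0.9786.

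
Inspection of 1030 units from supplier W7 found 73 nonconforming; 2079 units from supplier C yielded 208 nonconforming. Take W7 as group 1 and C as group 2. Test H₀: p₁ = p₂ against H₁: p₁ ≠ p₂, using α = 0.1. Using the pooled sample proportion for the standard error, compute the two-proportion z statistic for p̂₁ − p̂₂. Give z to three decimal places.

z = -2.670

p̂₁ = 73/1030 = 0.07087, p̂₂ = 208/2079 = 0.10005.
Pooled p̂ = (73+208)/(1030+2079) = 281/3109 = 0.09038.
SE = √(p̂(1−p̂)(1/n₁+1/n₂)) = √(0.09038·0.90962·0.00145187) = √(0.000119364) = 0.01093.
z = (0.07087 − 0.10005)/0.01093 = -0.02918/0.01093 = -2.670.
Two-sided p-value ≈ 2·Φ(−2.670) = 0.0076, so at α = 0.1 we reject H₀.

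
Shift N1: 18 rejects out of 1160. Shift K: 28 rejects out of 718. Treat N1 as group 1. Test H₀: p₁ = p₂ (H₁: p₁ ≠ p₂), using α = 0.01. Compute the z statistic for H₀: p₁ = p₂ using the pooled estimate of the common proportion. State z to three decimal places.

z = -3.199

p̂₁ = 18/1160 = 0.01552, p̂₂ = 28/718 = 0.03900.
Pooled p̂ = (18+28)/(1160+718) = 46/1878 = 0.02449.
SE = √(0.0238942 × 0.00225483) = 0.00734.
z = (0.01552 − 0.03900)/0.00734 = -0.02348/0.00734 = -3.199.
p-value = 2·P(Z > 3.199) ≈ 0.0014; since p < α = 0.01, reject H₀.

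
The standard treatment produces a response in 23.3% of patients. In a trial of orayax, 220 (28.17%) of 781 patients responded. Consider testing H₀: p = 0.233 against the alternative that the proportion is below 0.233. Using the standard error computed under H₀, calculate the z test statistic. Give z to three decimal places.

p̂ = 220/781 ≈ 0.281690.
Under H₀, SE = √(0.233·0.767/781) = √(0.000228823) = 0.015127.
z = (0.281690 − 0.233)/0.015127 = 0.048690/0.015127 = 3.219.
p-value = P(Z < 3.219) ≈ 0.9994.

z = 3.219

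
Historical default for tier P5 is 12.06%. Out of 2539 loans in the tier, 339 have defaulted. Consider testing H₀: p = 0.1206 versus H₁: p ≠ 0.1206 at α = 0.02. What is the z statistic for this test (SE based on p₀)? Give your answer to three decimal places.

z = 1.999

p̂ = 339/2539 = 0.133517.
Under H₀, SE = √(0.1206·0.8794/2539) = √(4.17706e-05) = 0.006463.
z = (0.133517 − 0.1206)/0.006463 = 0.012917/0.006463 = 1.999.
p-value = 2·P(Z > 1.999) ≈ 0.0456, so at α = 0.02 we fail to reject H₀.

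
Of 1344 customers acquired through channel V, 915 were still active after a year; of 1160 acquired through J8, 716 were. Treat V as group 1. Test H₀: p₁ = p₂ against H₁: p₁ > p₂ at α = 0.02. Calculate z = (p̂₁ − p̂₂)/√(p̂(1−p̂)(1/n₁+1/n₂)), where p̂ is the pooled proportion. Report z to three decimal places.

p̂₁ = 915/1344 = 0.68080, p̂₂ = 716/1160 = 0.61724.
Pooled p̂ = (915+716)/(1344+1160) = 1631/2504 = 0.65136.
SE = √(p̂(1−p̂)(1/n₁+1/n₂)) = √(0.65136·0.34864·0.00160612) = √(0.000364734) = 0.01910.
z = (0.68080 − 0.61724)/0.01910 = 0.06356/0.01910 = 3.328.
p-value = P(Z > 3.328) ≈ 0.0004, so at α = 0.02 we reject H₀.

z = 3.328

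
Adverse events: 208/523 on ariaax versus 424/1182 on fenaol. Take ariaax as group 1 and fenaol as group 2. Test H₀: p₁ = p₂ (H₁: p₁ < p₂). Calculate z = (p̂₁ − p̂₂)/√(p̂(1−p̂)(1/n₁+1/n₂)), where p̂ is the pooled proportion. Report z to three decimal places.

z = 1.537

p̂₁ = 208/523 = 0.39771, p̂₂ = 424/1182 = 0.35871.
Pooled p̂ = (208+424)/(523+1182) = 632/1705 = 0.37067.
SE = √(0.233275 × 0.00275807) = 0.02537.
z = (0.39771 − 0.35871)/0.02537 = 0.03900/0.02537 = 1.537.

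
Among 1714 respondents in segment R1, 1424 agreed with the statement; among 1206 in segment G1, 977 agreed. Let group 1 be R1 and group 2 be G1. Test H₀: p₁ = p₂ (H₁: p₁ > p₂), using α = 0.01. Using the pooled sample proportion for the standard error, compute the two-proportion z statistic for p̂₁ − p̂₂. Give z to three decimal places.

z = 1.440

p̂₁ = 1424/1714 ≈ 0.83081, p̂₂ = 977/1206 ≈ 0.81012.
Pooled p̂ = (1424+977)/(1714+1206) = 2401/2920 = 0.82226.
SE = √(0.146148 × 0.00141262) = 0.01437.
z = (0.83081 − 0.81012)/0.01437 = 0.02069/0.01437 = 1.440.
p-value = P(Z > 1.440) ≈ 0.0749, so at α = 0.01 we fail to reject H₀.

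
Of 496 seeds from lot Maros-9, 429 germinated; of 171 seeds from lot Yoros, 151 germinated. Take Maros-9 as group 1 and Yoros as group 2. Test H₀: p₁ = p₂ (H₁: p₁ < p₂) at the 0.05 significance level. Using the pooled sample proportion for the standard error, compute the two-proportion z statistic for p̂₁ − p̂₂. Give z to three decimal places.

z = -0.607

p̂₁ = 429/496 = 0.86492, p̂₂ = 151/171 = 0.88304.
Pooled p̂ = (429+151)/(496+171) = 580/667 = 0.86957.
SE = √(p̂(1−p̂)(1/n₁+1/n₂)) = √(0.86957·0.13043·0.00786408) = √(0.000891956) = 0.02987.
z = (0.86492 − 0.88304)/0.02987 = -0.01812/0.02987 = -0.607.
p-value = P(Z < -0.607) ≈ 0.2720. With α = 0.05, fail to reject H₀.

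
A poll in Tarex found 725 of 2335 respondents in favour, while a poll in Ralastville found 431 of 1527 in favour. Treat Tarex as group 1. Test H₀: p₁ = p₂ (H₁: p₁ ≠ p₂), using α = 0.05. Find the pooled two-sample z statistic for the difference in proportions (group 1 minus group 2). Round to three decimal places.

p̂₁ = 725/2335 = 0.31049, p̂₂ = 431/1527 = 0.28225.
Pooled p̂ = (725+431)/(2335+1527) = 1156/3862 = 0.29933.
SE = √(p̂(1−p̂)(1/n₁+1/n₂)) = √(0.29933·0.70067·0.00108314) = √(0.000227168) = 0.01507.
z = (0.31049 − 0.28225)/0.01507 = 0.02824/0.01507 = 1.874.
p-value = 2·P(Z > 1.874) ≈ 0.0610. With α = 0.05, fail to reject H₀.

z = 1.874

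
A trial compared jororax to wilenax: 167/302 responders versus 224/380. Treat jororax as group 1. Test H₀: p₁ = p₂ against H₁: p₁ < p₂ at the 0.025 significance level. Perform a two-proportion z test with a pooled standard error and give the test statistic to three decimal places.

z = -0.957

p̂₁ = 167/302 ≈ 0.55298, p̂₂ = 224/380 ≈ 0.58947.
Pooled p̂ = (167+224)/(302+380) = 391/682 = 0.57331.
SE = √(0.244625 × 0.00594284) = 0.03813.
z = (0.55298 − 0.58947)/0.03813 = -0.03649/0.03813 = -0.957.
p-value = P(Z < -0.957) ≈ 0.1693. With α = 0.025, fail to reject H₀.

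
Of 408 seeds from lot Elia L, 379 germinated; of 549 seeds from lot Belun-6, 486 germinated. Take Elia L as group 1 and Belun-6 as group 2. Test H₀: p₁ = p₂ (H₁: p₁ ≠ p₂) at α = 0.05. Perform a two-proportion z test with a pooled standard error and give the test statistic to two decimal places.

z = 2.27

p̂₁ = 379/408 ≈ 0.92892, p̂₂ = 486/549 ≈ 0.88525.
Pooled p̂ = (379+486)/(408+549) = 865/957 = 0.90387.
SE = √(0.0868921 × 0.00427247) = 0.01927.
z = (0.92892 − 0.88525)/0.01927 = 0.04367/0.01927 = 2.27.
p-value = 2·P(Z > 2.267) ≈ 0.0234. With α = 0.05, reject H₀.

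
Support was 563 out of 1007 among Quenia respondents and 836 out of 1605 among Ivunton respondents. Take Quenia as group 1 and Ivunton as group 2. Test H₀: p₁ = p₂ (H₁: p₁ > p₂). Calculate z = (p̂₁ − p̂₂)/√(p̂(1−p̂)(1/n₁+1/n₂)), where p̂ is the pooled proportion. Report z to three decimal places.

z = 1.906

p̂₁ = 563/1007 = 0.55909, p̂₂ = 836/1605 = 0.52087.
Pooled p̂ = (563+836)/(1007+1605) = 1399/2612 = 0.53560.
SE = √(0.248732 × 0.0016161) = 0.02005.
z = (0.55909 − 0.52087)/0.02005 = 0.03822/0.02005 = 1.906.
p-value = P(Z > 1.906) ≈ 0.0283.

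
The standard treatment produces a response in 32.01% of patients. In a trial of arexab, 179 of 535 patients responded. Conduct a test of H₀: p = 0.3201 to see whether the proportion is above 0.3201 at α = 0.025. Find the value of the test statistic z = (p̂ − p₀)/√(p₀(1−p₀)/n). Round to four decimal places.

p̂ = 179/535 ≈ 0.334579.
Under H₀, SE = √(0.3201·0.6799/535) = √(0.000406796) = 0.020169.
z = (0.334579 − 0.3201)/0.020169 = 0.014479/0.020169 = 0.7179.
p-value = P(Z > 0.718) ≈ 0.2364. With α = 0.025, fail to reject H₀.

z = 0.7179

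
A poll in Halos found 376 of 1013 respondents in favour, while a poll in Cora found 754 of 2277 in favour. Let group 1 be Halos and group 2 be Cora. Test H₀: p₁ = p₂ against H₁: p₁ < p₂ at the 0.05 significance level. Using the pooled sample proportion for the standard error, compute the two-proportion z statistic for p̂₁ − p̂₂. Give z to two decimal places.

z = 2.23

p̂₁ = 376/1013 = 0.37117, p̂₂ = 754/2277 = 0.33114.
Pooled p̂ = (376+754)/(1013+2277) = 1130/3290 = 0.34347.
SE = √(p̂(1−p̂)(1/n₁+1/n₂)) = √(0.34347·0.65653·0.00142634) = √(0.000321635) = 0.01793.
z = (0.37117 − 0.33114)/0.01793 = 0.04003/0.01793 = 2.23.
p-value = P(Z < 2.232) ≈ 0.9872; since p > α = 0.05, fail to reject H₀.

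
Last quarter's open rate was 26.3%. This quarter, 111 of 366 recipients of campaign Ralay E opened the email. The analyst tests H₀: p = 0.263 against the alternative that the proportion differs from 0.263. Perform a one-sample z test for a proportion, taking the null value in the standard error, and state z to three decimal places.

p̂ = 111/366 = 0.303279.
Standard error under H₀: √(0.263×0.737/366) = 0.023013.
z = (0.303279 − 0.263)/0.023013 = 0.040279/0.023013 = 1.750.

z = 1.750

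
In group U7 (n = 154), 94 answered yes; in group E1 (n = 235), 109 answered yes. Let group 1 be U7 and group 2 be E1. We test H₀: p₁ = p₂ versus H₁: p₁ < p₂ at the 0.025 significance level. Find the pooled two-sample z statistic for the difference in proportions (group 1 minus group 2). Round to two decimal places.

z = 2.83

p̂₁ = 94/154 ≈ 0.6104, p̂₂ = 109/235 ≈ 0.4638.
Pooled p̂ = (94+109)/(154+235) = 203/389 = 0.5219.
SE = √(p̂(1−p̂)(1/n₁+1/n₂)) = √(0.5219·0.4781·0.0107488) = √(0.00268207) = 0.0518.
z = (0.6104 − 0.4638)/0.0518 = 0.1466/0.0518 = 2.83.
p-value = P(Z < 2.830) ≈ 0.9977, so at α = 0.025 we fail to reject H₀.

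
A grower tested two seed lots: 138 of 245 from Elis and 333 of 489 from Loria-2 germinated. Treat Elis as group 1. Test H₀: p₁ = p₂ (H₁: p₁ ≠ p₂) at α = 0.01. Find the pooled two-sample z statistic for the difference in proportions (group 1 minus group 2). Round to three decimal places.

p̂₁ = 138/245 ≈ 0.56327, p̂₂ = 333/489 ≈ 0.68098.
Pooled p̂ = (138+333)/(245+489) = 471/734 = 0.64169.
SE = √(p̂(1−p̂)(1/n₁+1/n₂)) = √(0.64169·0.35831·0.00612662) = √(0.00140866) = 0.03753.
z = (0.56327 − 0.68098)/0.03753 = -0.11771/0.03753 = -3.136.
Two-sided p-value ≈ 2·Φ(−3.136) = 0.0017, so at α = 0.01 we reject H₀.

z = -3.136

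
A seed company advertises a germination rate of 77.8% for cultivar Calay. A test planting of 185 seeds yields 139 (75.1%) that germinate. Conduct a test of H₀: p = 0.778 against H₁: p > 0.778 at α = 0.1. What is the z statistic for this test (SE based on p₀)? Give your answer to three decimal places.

z = -0.872

p̂ = 139/185 = 0.75135.
Under H₀, SE = √(0.778·0.222/185) = √(0.0009336) = 0.03055.
z = (0.75135 − 0.778)/0.03055 = -0.02665/0.03055 = -0.872.
p-value = P(Z > -0.872) ≈ 0.8084, so at α = 0.1 we fail to reject H₀.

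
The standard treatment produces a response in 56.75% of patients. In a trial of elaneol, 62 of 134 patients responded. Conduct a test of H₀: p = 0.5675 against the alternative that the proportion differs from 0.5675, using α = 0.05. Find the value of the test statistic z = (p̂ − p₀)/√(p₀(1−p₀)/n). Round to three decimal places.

p̂ = 62/134 ≈ 0.46269.
Standard error under H₀: √(0.5675×0.4325/134) = 0.04280.
z = (0.46269 − 0.5675)/0.04280 = -0.10481/0.04280 = -2.449.
p-value = 2·P(Z > 2.449) ≈ 0.0143; since p < α = 0.05, reject H₀.

z = -2.449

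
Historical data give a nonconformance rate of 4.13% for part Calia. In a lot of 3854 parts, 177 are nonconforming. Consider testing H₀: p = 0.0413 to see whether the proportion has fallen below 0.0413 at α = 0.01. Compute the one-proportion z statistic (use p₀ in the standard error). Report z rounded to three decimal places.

z = 1.443

p̂ = 177/3854 ≈ 0.045926.
Under H₀, SE = √(0.0413·0.9587/3854) = √(1.02736e-05) = 0.003205.
z = (0.045926 − 0.0413)/0.003205 = 0.004626/0.003205 = 1.443.
p-value = P(Z < 1.443) ≈ 0.9255. With α = 0.01, fail to reject H₀.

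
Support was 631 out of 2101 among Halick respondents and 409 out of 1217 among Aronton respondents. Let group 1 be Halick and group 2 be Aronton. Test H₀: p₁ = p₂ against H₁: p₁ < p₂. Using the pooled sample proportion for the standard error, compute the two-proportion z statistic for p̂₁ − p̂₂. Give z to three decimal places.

p̂₁ = 631/2101 ≈ 0.30033, p̂₂ = 409/1217 ≈ 0.33607.
Pooled p̂ = (631+409)/(2101+1217) = 1040/3318 = 0.31344.
SE = √(p̂(1−p̂)(1/n₁+1/n₂)) = √(0.31344·0.68656·0.00129766) = √(0.000279251) = 0.01671.
z = (0.30033 − 0.33607)/0.01671 = -0.03574/0.01671 = -2.139.
p-value = P(Z < -2.139) ≈ 0.0162.

z = -2.139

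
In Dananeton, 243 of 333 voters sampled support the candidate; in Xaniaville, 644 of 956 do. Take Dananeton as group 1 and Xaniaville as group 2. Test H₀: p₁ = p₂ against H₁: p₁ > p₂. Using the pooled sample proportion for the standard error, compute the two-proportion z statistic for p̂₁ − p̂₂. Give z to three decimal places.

p̂₁ = 243/333 = 0.72973, p̂₂ = 644/956 = 0.67364.
Pooled p̂ = (243+644)/(333+956) = 887/1289 = 0.68813.
SE = √(p̂(1−p̂)(1/n₁+1/n₂)) = √(0.68813·0.31187·0.00404903) = √(0.00086895) = 0.02948.
z = (0.72973 − 0.67364)/0.02948 = 0.05609/0.02948 = 1.903.
p-value = P(Z > 1.903) ≈ 0.0285.

z = 1.903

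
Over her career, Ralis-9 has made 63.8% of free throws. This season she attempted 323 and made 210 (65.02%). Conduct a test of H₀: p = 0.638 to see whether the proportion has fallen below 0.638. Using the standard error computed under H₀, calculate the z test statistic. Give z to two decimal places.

p̂ = 210/323 = 0.65015.
SE = √(p₀(1−p₀)/n) = √(0.23096/323) = 0.02674.
z = (0.65015 − 0.638)/0.02674 = 0.01215/0.02674 = 0.45.

z = 0.45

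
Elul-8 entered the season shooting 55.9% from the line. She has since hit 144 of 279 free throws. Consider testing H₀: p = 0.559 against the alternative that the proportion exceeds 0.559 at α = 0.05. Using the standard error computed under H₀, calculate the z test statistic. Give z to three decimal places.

z = -1.442

p̂ = 144/279 ≈ 0.51613.
Standard error under H₀: √(0.559×0.441/279) = 0.02973.
z = (0.51613 − 0.559)/0.02973 = -0.04287/0.02973 = -1.442.
p-value = P(Z > -1.442) ≈ 0.9254, so at α = 0.05 we fail to reject H₀.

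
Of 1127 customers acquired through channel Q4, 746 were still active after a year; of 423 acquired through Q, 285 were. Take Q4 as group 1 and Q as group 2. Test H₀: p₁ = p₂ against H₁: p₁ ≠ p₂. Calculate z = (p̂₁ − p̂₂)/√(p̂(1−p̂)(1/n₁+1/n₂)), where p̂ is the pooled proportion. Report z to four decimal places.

p̂₁ = 746/1127 ≈ 0.661934, p̂₂ = 285/423 ≈ 0.673759.
Pooled p̂ = (746+285)/(1127+423) = 1031/1550 = 0.665161.
SE = √(p̂(1−p̂)(1/n₁+1/n₂)) = √(0.665161·0.334839·0.00325138) = √(0.000724153) = 0.026910.
z = (0.661934 − 0.673759)/0.026910 = -0.011825/0.026910 = -0.4394.
Two-sided p-value ≈ 2·Φ(−0.439) = 0.6604.

z = -0.4394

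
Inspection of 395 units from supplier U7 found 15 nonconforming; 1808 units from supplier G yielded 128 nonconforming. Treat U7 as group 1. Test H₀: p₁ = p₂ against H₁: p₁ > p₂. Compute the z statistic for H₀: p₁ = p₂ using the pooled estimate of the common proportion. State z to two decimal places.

z = -2.40

p̂₁ = 15/395 ≈ 0.03797, p̂₂ = 128/1808 ≈ 0.07080.
Pooled p̂ = (15+128)/(395+1808) = 143/2203 = 0.06491.
SE = √(0.060698 × 0.00308474) = 0.01368.
z = (0.03797 − 0.07080)/0.01368 = -0.03283/0.01368 = -2.40.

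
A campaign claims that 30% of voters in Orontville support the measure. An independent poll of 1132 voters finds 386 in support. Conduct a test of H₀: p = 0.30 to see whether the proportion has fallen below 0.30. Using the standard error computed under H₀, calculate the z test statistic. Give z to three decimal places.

p̂ = 386/1132 = 0.340989.
Under H₀, SE = √(0.3·0.7/1132) = √(0.000185512) = 0.013620.
z = (0.340989 − 0.3)/0.013620 = 0.040989/0.013620 = 3.009.
p-value = P(Z < 3.009) ≈ 0.9987.

z = 3.009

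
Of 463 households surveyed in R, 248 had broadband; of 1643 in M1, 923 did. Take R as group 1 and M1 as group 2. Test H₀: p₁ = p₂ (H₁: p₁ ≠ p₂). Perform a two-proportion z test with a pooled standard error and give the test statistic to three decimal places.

z = -1.000

p̂₁ = 248/463 ≈ 0.53564, p̂₂ = 923/1643 ≈ 0.56178.
Pooled p̂ = (248+923)/(463+1643) = 1171/2106 = 0.55603.
SE = √(p̂(1−p̂)(1/n₁+1/n₂)) = √(0.55603·0.44397·0.00276847) = √(0.000683426) = 0.02614.
z = (0.53564 − 0.56178)/0.02614 = -0.02614/0.02614 = -1.000.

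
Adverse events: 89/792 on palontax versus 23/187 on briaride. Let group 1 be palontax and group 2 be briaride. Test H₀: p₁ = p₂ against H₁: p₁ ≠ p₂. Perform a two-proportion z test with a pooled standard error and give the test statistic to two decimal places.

z = -0.41

p̂₁ = 89/792 = 0.1124, p̂₂ = 23/187 = 0.1230.
Pooled p̂ = (89+23)/(792+187) = 112/979 = 0.1144.
SE = √(0.101315 × 0.00661022) = 0.0259.
z = (0.1124 − 0.1230)/0.0259 = -0.0106/0.0259 = -0.41.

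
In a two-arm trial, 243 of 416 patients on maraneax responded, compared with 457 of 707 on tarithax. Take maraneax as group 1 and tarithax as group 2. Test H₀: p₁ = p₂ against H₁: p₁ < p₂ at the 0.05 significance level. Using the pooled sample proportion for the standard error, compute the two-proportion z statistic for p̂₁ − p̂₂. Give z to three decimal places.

z = -2.079

p̂₁ = 243/416 ≈ 0.58413, p̂₂ = 457/707 ≈ 0.64639.
Pooled p̂ = (243+457)/(416+707) = 700/1123 = 0.62333.
SE = √(0.23479 × 0.00381827) = 0.02994.
z = (0.58413 − 0.64639)/0.02994 = -0.06226/0.02994 = -2.079.
p-value = P(Z < -2.079) ≈ 0.0188; since p < α = 0.05, reject H₀.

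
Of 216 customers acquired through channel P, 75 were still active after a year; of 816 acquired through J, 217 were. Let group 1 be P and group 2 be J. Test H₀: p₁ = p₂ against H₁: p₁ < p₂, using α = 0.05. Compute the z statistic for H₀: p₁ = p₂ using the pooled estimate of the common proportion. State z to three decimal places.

z = 2.359

p̂₁ = 75/216 ≈ 0.347222, p̂₂ = 217/816 ≈ 0.265931.
Pooled p̂ = (75+217)/(216+816) = 292/1032 = 0.282946.
SE = √(p̂(1−p̂)(1/n₁+1/n₂)) = √(0.282946·0.717054·0.00585512) = √(0.00118793) = 0.034466.
z = (0.347222 − 0.265931)/0.034466 = 0.081291/0.034466 = 2.359.
p-value = P(Z < 2.359) ≈ 0.9908, so at α = 0.05 we fail to reject H₀.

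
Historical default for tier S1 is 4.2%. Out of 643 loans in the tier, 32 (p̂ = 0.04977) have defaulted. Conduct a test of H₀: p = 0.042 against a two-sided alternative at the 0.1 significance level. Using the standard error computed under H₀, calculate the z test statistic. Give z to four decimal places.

z = 0.9818

p̂ = 32/643 = 0.0497667.
Under H₀, SE = √(0.042·0.958/643) = √(6.25754e-05) = 0.0079105.
z = (0.0497667 − 0.042)/0.0079105 = 0.0077667/0.0079105 = 0.9818.
Two-sided p-value ≈ 2·Φ(−0.982) = 0.3262. With α = 0.1, fail to reject H₀.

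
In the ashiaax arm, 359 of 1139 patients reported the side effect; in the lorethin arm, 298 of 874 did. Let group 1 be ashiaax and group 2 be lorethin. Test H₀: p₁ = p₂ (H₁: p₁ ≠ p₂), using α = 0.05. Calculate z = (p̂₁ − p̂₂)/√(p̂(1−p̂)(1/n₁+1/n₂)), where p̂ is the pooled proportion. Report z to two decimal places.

z = -1.22

p̂₁ = 359/1139 = 0.3152, p̂₂ = 298/874 = 0.3410.
Pooled p̂ = (359+298)/(1139+874) = 657/2013 = 0.3264.
SE = √(0.219856 × 0.00202213) = 0.0211.
z = (0.3152 − 0.3410)/0.0211 = -0.0258/0.0211 = -1.22.
p-value = 2·P(Z > 1.222) ≈ 0.2216. With α = 0.05, fail to reject H₀.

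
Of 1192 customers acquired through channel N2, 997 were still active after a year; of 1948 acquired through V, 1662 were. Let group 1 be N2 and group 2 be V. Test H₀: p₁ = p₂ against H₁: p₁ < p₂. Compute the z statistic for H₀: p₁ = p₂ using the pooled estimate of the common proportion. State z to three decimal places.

p̂₁ = 997/1192 = 0.8364094, p̂₂ = 1662/1948 = 0.8531828.
Pooled p̂ = (997+1662)/(1192+1948) = 2659/3140 = 0.8468153.
SE = √(p̂(1−p̂)(1/n₁+1/n₂)) = √(0.8468153·0.1531847·0.00135227) = √(0.000175416) = 0.0132445.
z = (0.8364094 − 0.8531828)/0.0132445 = -0.0167734/0.0132445 = -1.266.
p-value = P(Z < -1.266) ≈ 0.1027.

z = -1.266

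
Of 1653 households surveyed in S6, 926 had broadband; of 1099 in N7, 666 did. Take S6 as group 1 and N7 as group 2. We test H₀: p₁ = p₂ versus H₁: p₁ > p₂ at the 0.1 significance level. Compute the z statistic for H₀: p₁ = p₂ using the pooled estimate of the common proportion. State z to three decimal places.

p̂₁ = 926/1653 = 0.56019, p̂₂ = 666/1099 = 0.60601.
Pooled p̂ = (926+666)/(1653+1099) = 1592/2752 = 0.57849.
SE = √(0.24384 × 0.00151488) = 0.01922.
z = (0.56019 − 0.60601)/0.01922 = -0.04582/0.01922 = -2.384.
p-value = P(Z > -2.384) ≈ 0.9914, so at α = 0.1 we fail to reject H₀.

z = -2.384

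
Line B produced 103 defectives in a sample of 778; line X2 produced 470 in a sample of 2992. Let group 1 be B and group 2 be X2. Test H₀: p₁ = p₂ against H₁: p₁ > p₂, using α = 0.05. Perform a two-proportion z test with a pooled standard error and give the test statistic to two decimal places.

p̂₁ = 103/778 = 0.13239, p̂₂ = 470/2992 = 0.15709.
Pooled p̂ = (103+470)/(778+2992) = 573/3770 = 0.15199.
SE = √(p̂(1−p̂)(1/n₁+1/n₂)) = √(0.15199·0.84801·0.00161957) = √(0.000208744) = 0.01445.
z = (0.13239 − 0.15709)/0.01445 = -0.02470/0.01445 = -1.71.
p-value = P(Z > -1.709) ≈ 0.9563, so at α = 0.05 we fail to reject H₀.

z = -1.71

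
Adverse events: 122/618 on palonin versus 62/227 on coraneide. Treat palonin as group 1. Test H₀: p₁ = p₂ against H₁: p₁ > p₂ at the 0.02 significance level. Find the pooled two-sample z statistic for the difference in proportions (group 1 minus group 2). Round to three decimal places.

p̂₁ = 122/618 = 0.19741, p̂₂ = 62/227 = 0.27313.
Pooled p̂ = (122+62)/(618+227) = 184/845 = 0.21775.
SE = √(p̂(1−p̂)(1/n₁+1/n₂)) = √(0.21775·0.78225·0.00602341) = √(0.001026) = 0.03203.
z = (0.19741 − 0.27313)/0.03203 = -0.07572/0.03203 = -2.364.
p-value = P(Z > -2.364) ≈ 0.9910; since p > α = 0.02, fail to reject H₀.

z = -2.364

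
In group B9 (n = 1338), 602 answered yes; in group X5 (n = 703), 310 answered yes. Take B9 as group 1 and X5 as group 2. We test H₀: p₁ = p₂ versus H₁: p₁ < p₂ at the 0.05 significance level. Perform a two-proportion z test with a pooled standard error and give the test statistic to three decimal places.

p̂₁ = 602/1338 = 0.44993, p̂₂ = 310/703 = 0.44097.
Pooled p̂ = (602+310)/(1338+703) = 912/2041 = 0.44684.
SE = √(0.247174 × 0.00216986) = 0.02316.
z = (0.44993 − 0.44097)/0.02316 = 0.00896/0.02316 = 0.387.
p-value = P(Z < 0.387) ≈ 0.6505; since p > α = 0.05, fail to reject H₀.

z = 0.387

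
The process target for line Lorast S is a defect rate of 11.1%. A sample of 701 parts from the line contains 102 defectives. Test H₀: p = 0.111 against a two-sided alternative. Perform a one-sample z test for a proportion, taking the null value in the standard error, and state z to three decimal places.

p̂ = 102/701 ≈ 0.145506.
Standard error under H₀: √(0.111×0.889/701) = 0.011865.
z = (0.145506 − 0.111)/0.011865 = 0.034506/0.011865 = 2.908.
p-value = 2·P(Z > 2.908) ≈ 0.0036.

z = 2.908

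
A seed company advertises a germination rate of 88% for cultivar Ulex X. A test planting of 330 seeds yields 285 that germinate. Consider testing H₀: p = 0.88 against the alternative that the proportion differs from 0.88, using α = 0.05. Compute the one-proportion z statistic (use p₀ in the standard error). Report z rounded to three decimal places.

p̂ = 285/330 = 0.863636.
Standard error under H₀: √(0.88×0.12/330) = 0.017889.
z = (0.863636 − 0.88)/0.017889 = -0.016364/0.017889 = -0.915.
p-value = 2·P(Z > 0.915) ≈ 0.3603. With α = 0.05, fail to reject H₀.

z = -0.915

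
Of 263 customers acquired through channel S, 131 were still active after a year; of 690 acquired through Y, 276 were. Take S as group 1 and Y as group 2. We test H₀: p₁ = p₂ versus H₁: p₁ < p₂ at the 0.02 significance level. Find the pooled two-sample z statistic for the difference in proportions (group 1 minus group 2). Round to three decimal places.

p̂₁ = 131/263 = 0.498099, p̂₂ = 276/690 = 0.400000.
Pooled p̂ = (131+276)/(263+690) = 407/953 = 0.427072.
SE = √(0.244682 × 0.00525156) = 0.035846.
z = (0.498099 − 0.400000)/0.035846 = 0.098099/0.035846 = 2.737.
p-value = P(Z < 2.737) ≈ 0.9969; since p > α = 0.02, fail to reject H₀.

z = 2.737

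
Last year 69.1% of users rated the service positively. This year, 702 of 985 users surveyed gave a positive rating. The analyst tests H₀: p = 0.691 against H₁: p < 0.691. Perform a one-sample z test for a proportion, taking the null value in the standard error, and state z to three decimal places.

z = 1.473

p̂ = 702/985 ≈ 0.712690.
Standard error under H₀: √(0.691×0.309/985) = 0.014723.
z = (0.712690 − 0.691)/0.014723 = 0.021690/0.014723 = 1.473.
p-value = P(Z < 1.473) ≈ 0.9297.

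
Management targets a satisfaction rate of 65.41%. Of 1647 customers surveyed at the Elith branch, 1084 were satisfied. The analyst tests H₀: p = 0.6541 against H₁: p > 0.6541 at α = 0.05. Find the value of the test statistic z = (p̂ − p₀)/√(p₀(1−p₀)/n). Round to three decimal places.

z = 0.347

p̂ = 1084/1647 = 0.65817.
Standard error under H₀: √(0.6541×0.3459/1647) = 0.01172.
z = (0.65817 − 0.6541)/0.01172 = 0.00407/0.01172 = 0.347.
p-value = P(Z > 0.347) ≈ 0.3643; since p > α = 0.05, fail to reject H₀.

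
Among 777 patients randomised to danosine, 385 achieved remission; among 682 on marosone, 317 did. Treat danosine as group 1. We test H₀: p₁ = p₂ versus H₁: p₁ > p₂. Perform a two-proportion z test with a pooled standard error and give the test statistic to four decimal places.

z = 1.1705

p̂₁ = 385/777 ≈ 0.495495, p̂₂ = 317/682 ≈ 0.464809.
Pooled p̂ = (385+317)/(777+682) = 702/1459 = 0.481151.
SE = √(0.249645 × 0.00275328) = 0.026217.
z = (0.495495 − 0.464809)/0.026217 = 0.030686/0.026217 = 1.1705.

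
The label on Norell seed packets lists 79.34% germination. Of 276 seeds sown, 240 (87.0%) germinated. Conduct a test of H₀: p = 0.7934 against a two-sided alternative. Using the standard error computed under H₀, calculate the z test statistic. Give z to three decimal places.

z = 3.125

p̂ = 240/276 ≈ 0.869565.
Standard error under H₀: √(0.7934×0.2066/276) = 0.024370.
z = (0.869565 − 0.7934)/0.024370 = 0.076165/0.024370 = 3.125.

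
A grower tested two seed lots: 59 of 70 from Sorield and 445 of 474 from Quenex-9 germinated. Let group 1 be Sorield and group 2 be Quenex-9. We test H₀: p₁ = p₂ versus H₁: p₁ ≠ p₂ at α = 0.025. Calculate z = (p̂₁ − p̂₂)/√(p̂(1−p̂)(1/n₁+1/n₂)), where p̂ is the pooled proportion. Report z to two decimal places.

z = -2.87

p̂₁ = 59/70 ≈ 0.8429, p̂₂ = 445/474 ≈ 0.9388.
Pooled p̂ = (59+445)/(70+474) = 504/544 = 0.9265.
SE = √(0.0681228 × 0.0163954) = 0.0334.
z = (0.8429 − 0.9388)/0.0334 = -0.0959/0.0334 = -2.87.
p-value = 2·P(Z > 2.871) ≈ 0.0041, so at α = 0.025 we reject H₀.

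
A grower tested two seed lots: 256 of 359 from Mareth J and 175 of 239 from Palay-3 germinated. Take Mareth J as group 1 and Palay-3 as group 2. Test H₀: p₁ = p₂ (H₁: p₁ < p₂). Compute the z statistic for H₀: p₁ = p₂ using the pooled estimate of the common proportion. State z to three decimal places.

p̂₁ = 256/359 = 0.71309, p̂₂ = 175/239 = 0.73222.
Pooled p̂ = (256+175)/(359+239) = 431/598 = 0.72074.
SE = √(0.201276 × 0.00696962) = 0.03745.
z = (0.71309 − 0.73222)/0.03745 = -0.01913/0.03745 = -0.511.

z = -0.511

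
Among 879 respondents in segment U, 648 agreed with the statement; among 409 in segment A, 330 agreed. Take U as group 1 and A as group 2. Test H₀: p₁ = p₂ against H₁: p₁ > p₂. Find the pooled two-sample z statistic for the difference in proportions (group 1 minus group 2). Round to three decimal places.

z = -2.722

p̂₁ = 648/879 ≈ 0.73720, p̂₂ = 330/409 ≈ 0.80685.
Pooled p̂ = (648+330)/(879+409) = 978/1288 = 0.75932.
SE = √(p̂(1−p̂)(1/n₁+1/n₂)) = √(0.75932·0.24068·0.00358264) = √(0.000654745) = 0.02559.
z = (0.73720 − 0.80685)/0.02559 = -0.06965/0.02559 = -2.722.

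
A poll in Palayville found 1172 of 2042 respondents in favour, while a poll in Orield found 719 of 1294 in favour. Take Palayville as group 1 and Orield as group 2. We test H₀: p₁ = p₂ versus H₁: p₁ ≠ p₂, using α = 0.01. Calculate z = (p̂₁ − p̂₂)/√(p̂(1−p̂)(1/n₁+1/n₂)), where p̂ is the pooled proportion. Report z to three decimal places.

z = 1.040

p̂₁ = 1172/2042 ≈ 0.57395, p̂₂ = 719/1294 ≈ 0.55564.
Pooled p̂ = (1172+719)/(2042+1294) = 1891/3336 = 0.56685.
SE = √(0.245532 × 0.00126251) = 0.01761.
z = (0.57395 − 0.55564)/0.01761 = 0.01831/0.01761 = 1.040.
p-value = 2·P(Z > 1.040) ≈ 0.2985. With α = 0.01, fail to reject H₀.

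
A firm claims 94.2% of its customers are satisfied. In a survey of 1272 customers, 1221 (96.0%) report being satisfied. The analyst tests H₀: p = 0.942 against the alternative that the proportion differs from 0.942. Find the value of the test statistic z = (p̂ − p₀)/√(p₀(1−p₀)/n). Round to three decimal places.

z = 2.732

p̂ = 1221/1272 = 0.959906.
Under H₀, SE = √(0.942·0.058/1272) = √(4.29528e-05) = 0.006554.
z = (0.959906 − 0.942)/0.006554 = 0.017906/0.006554 = 2.732.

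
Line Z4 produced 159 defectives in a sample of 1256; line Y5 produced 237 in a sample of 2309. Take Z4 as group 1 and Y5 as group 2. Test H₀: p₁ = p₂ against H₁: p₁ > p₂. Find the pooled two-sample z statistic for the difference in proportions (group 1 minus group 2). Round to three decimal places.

p̂₁ = 159/1256 = 0.126592, p̂₂ = 237/2309 = 0.102642.
Pooled p̂ = (159+237)/(1256+2309) = 396/3565 = 0.111080.
SE = √(p̂(1−p̂)(1/n₁+1/n₂)) = √(0.111080·0.888920·0.00122927) = √(0.000121379) = 0.011017.
z = (0.126592 − 0.102642)/0.011017 = 0.023950/0.011017 = 2.174.

z = 2.174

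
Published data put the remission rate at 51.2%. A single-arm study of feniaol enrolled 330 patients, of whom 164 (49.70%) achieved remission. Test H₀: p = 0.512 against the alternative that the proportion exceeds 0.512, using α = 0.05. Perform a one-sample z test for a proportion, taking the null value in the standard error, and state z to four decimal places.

p̂ = 164/330 ≈ 0.496970.
Under H₀, SE = √(0.512·0.488/330) = √(0.000757139) = 0.027516.
z = (0.496970 − 0.512)/0.027516 = -0.015030/0.027516 = -0.5462.
p-value = P(Z > -0.546) ≈ 0.7075; since p > α = 0.05, fail to reject H₀.

z = -0.5462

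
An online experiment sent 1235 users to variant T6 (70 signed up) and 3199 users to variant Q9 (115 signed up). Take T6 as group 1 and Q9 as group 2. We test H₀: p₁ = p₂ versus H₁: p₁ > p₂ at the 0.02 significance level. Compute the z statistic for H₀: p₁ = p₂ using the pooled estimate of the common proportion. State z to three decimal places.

z = 3.095

p̂₁ = 70/1235 = 0.056680, p̂₂ = 115/3199 = 0.035949.
Pooled p̂ = (70+115)/(1235+3199) = 185/4434 = 0.041723.
SE = √(0.0399822 × 0.00112231) = 0.006699.
z = (0.056680 − 0.035949)/0.006699 = 0.020731/0.006699 = 3.095.
p-value = P(Z > 3.095) ≈ 0.0010; since p < α = 0.02, reject H₀.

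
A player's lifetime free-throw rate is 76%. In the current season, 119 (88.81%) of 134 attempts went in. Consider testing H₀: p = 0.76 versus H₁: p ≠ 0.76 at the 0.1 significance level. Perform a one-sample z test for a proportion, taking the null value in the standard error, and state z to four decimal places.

z = 3.4710

p̂ = 119/134 = 0.888060.
Standard error under H₀: √(0.76×0.24/134) = 0.036894.
z = (0.888060 − 0.76)/0.036894 = 0.128060/0.036894 = 3.4710.
p-value = 2·P(Z > 3.471) ≈ 0.0005; since p < α = 0.1, reject H₀.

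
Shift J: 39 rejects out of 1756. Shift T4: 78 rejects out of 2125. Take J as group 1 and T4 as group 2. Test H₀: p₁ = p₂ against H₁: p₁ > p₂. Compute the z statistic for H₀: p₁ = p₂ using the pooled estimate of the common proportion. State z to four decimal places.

z = -2.6288

p̂₁ = 39/1756 ≈ 0.0222096, p̂₂ = 78/2125 ≈ 0.0367059.
Pooled p̂ = (39+78)/(1756+2125) = 117/3881 = 0.0301469.
SE = √(0.029238 × 0.00104006) = 0.0055145.
z = (0.0222096 − 0.0367059)/0.0055145 = -0.0144963/0.0055145 = -2.6288.
p-value = P(Z > -2.629) ≈ 0.9957.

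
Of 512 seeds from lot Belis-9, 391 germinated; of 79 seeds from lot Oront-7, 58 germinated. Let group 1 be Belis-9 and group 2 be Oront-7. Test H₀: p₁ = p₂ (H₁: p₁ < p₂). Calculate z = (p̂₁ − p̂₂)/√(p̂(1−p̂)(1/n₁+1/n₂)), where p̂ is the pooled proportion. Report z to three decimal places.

p̂₁ = 391/512 ≈ 0.76367, p̂₂ = 58/79 ≈ 0.73418.
Pooled p̂ = (391+58)/(512+79) = 449/591 = 0.75973.
SE = √(0.182541 × 0.0146114) = 0.05164.
z = (0.76367 − 0.73418)/0.05164 = 0.02949/0.05164 = 0.571.

z = 0.571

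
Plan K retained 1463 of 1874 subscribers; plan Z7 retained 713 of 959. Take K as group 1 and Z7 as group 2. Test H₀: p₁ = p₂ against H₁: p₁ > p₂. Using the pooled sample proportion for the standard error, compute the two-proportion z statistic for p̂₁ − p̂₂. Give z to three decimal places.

z = 2.220

p̂₁ = 1463/1874 ≈ 0.78068, p̂₂ = 713/959 ≈ 0.74348.
Pooled p̂ = (1463+713)/(1874+959) = 2176/2833 = 0.76809.
SE = √(0.178128 × 0.00157637) = 0.01676.
z = (0.78068 − 0.74348)/0.01676 = 0.03720/0.01676 = 2.220.
p-value = P(Z > 2.220) ≈ 0.0132.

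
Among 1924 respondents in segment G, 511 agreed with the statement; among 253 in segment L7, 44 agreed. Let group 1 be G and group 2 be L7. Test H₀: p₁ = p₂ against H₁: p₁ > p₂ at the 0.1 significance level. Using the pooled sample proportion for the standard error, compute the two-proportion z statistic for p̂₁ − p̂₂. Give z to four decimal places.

z = 3.1455

p̂₁ = 511/1924 = 0.265593, p̂₂ = 44/253 = 0.173913.
Pooled p̂ = (511+44)/(1924+253) = 555/2177 = 0.254938.
SE = √(p̂(1−p̂)(1/n₁+1/n₂)) = √(0.254938·0.745062·0.00447232) = √(0.000849493) = 0.029146.
z = (0.265593 − 0.173913)/0.029146 = 0.091680/0.029146 = 3.1455.
p-value = P(Z > 3.146) ≈ 0.0008. With α = 0.1, reject H₀.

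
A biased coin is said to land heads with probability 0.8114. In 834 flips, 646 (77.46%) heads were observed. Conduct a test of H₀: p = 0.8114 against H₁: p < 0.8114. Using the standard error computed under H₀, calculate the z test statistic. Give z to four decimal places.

z = -2.7182

p̂ = 646/834 = 0.7745803.
SE = √(p₀(1−p₀)/n) = √(0.15303/834) = 0.0135458.
z = (0.7745803 − 0.8114)/0.0135458 = -0.0368197/0.0135458 = -2.7182.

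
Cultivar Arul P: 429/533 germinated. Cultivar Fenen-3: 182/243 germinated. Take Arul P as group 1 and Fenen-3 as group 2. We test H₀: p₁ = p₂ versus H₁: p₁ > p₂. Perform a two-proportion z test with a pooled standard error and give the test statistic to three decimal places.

p̂₁ = 429/533 = 0.80488, p̂₂ = 182/243 = 0.74897.
Pooled p̂ = (429+182)/(533+243) = 611/776 = 0.78737.
SE = √(p̂(1−p̂)(1/n₁+1/n₂)) = √(0.78737·0.21263·0.0059914) = √(0.00100307) = 0.03167.
z = (0.80488 − 0.74897)/0.03167 = 0.05591/0.03167 = 1.765.
p-value = P(Z > 1.765) ≈ 0.0388.

z = 1.765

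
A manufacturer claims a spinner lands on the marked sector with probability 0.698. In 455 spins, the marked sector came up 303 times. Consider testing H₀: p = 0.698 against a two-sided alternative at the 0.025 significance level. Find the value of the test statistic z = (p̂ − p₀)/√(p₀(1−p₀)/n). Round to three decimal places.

z = -1.490

p̂ = 303/455 ≈ 0.66593.
Standard error under H₀: √(0.698×0.302/455) = 0.02152.
z = (0.66593 − 0.698)/0.02152 = -0.03207/0.02152 = -1.490.
Two-sided p-value ≈ 2·Φ(−1.490) = 0.1363. With α = 0.025, fail to reject H₀.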